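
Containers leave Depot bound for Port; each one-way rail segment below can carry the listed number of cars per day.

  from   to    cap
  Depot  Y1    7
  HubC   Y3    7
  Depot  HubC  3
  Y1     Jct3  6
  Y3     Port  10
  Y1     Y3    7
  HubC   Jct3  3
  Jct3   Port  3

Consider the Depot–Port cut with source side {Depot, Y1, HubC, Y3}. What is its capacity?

Edges leaving {Depot, Y1, HubC, Y3}: Y1→Jct3 (6), HubC→Jct3 (3), Y3→Port (10).
Cut capacity = 6 + 3 + 10 = 19.

19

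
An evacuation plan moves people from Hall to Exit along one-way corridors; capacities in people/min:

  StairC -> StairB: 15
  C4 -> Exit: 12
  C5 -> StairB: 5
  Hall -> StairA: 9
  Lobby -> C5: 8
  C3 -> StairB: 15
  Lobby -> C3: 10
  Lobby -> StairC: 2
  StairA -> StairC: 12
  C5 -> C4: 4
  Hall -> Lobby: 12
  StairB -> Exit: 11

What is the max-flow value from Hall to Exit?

Augment Hall→Lobby→C3→StairB→Exit: bottleneck 10, flow now 10.
Augment Hall→Lobby→StairC→StairB→Exit: bottleneck 1, flow now 11.
Augment Hall→Lobby→C5→C4→Exit: bottleneck 1, flow now 12.
Augment Hall→StairA→StairC→Lobby→C5→C4→Exit: bottleneck 1, flow now 13. (uses reverse residual edge)
Augment Hall→StairA→StairC→StairB→C3→Lobby→C5→C4→Exit: bottleneck 2, flow now 15. (uses reverse residual edge)
No augmenting path remains; maximum flow = 15.
In the residual graph, reachable from Hall: {Hall, Lobby, StairA, C3, StairC, C5, StairB}.
Min-cut edges: C5→C4 (4), StairB→Exit (11); capacity 4 + 11 = 15.
This cut is saturated, so no flow can exceed 15.

15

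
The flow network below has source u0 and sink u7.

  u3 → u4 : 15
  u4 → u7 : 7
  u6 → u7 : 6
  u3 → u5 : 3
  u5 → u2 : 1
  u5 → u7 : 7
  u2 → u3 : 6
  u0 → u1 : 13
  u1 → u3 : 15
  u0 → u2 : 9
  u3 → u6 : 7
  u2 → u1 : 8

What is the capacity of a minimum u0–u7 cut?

Augment u0→u1→u3→u4→u7: bottleneck 7, flow now 7.
Augment u0→u1→u3→u5→u7: bottleneck 3, flow now 10.
Augment u0→u1→u3→u6→u7: bottleneck 3, flow now 13.
Augment u0→u2→u3→u6→u7: bottleneck 3, flow now 16.
No augmenting path remains; maximum flow = 16.
By max-flow min-cut, the minimum cut capacity equals the max flow.
In the residual graph, reachable from u0: {u0, u1, u2, u3, u4, u6}.
Min-cut edges: u3→u5 (3), u4→u7 (7), u6→u7 (6); capacity 3 + 7 + 6 = 16.

16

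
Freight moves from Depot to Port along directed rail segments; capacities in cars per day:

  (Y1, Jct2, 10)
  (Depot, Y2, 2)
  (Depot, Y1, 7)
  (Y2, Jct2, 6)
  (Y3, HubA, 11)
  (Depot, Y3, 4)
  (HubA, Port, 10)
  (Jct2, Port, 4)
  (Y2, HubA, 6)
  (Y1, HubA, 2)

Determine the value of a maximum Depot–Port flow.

12

Augment Depot→Y2→HubA→Port: bottleneck 2, flow now 2.
Augment Depot→Y1→HubA→Port: bottleneck 2, flow now 4.
Augment Depot→Y1→Jct2→Port: bottleneck 4, flow now 8.
Augment Depot→Y3→HubA→Port: bottleneck 4, flow now 12.
No augmenting path remains; maximum flow = 12.
In the residual graph, reachable from Depot: {Depot, Y1, Jct2}.
Min-cut edges: Depot→Y2 (2), Depot→Y3 (4), Y1→HubA (2), Jct2→Port (4); capacity 2 + 4 + 2 + 4 = 12.
This cut is saturated, so no flow can exceed 12.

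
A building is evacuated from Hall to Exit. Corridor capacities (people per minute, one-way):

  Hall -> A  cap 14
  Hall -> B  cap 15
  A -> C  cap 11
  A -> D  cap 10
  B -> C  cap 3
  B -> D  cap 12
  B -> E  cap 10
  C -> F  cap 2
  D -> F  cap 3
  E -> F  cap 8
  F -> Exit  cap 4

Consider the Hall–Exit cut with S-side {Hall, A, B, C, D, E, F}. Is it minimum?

Yes — it is a minimum cut (capacity 4).

Given cut capacity: 4 = 4.
Augment Hall→A→C→F→Exit: bottleneck 2, flow now 2.
Augment Hall→A→D→F→Exit: bottleneck 2, flow now 4.
No augmenting path remains; maximum flow = 4.
Cut capacity 4 equals the max flow, so it is a minimum cut.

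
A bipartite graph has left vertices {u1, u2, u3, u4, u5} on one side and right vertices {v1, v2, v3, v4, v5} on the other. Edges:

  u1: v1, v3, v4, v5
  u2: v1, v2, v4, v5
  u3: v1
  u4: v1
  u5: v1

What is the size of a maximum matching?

Unit-capacity flow: source→left, listed edges, right→sink; max matching = max flow.
Augmenting path u1→v1 (+1); matched 1.
Augmenting path u2→v2 (+1); matched 2.
Augmenting path u3→v1→u1→v3 (+1); matched 3.
No augmenting path remains; maximum matching = 3.
König certificate: {u1, u2, v1} is a vertex cover of size 3 (every listed pair touches it), so no matching can be larger.

3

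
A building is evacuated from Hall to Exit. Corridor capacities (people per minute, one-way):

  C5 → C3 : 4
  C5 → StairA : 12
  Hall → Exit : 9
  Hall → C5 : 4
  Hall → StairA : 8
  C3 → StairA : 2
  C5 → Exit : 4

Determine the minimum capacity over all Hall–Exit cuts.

Augment Hall→Exit: bottleneck 9, flow now 9.
Augment Hall→C5→Exit: bottleneck 4, flow now 13.
No augmenting path remains; maximum flow = 13.
By max-flow min-cut, the minimum cut capacity equals the max flow.
In the residual graph, reachable from Hall: {Hall, StairA}.
Min-cut edges: Hall→C5 (4), Hall→Exit (9); capacity 4 + 9 = 13.

13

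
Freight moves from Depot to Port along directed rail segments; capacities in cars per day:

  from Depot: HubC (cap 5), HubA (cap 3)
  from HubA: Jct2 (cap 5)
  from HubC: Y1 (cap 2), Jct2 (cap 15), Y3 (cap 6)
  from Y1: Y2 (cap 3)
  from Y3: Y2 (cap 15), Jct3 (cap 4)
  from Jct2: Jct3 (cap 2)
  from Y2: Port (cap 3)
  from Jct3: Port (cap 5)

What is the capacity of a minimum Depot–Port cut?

Augment Depot→HubA→Jct2→Jct3→Port: bottleneck 2, flow now 2.
Augment Depot→HubC→Y1→Y2→Port: bottleneck 2, flow now 4.
Augment Depot→HubC→Y3→Y2→Port: bottleneck 1, flow now 5.
Augment Depot→HubC→Y3→Jct3→Port: bottleneck 2, flow now 7.
No augmenting path remains; maximum flow = 7.
By max-flow min-cut, the minimum cut capacity equals the max flow.
In the residual graph, reachable from Depot: {Depot, HubA, Jct2}.
Min-cut edges: Depot→HubC (5), Jct2→Jct3 (2); capacity 5 + 2 = 7.

7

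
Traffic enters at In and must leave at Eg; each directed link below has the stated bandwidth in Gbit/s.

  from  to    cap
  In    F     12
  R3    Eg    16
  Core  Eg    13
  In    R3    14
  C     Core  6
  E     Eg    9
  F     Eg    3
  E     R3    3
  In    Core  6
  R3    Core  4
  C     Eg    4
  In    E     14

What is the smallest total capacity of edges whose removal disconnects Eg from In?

Augment In→E→Eg: bottleneck 9, flow now 9.
Augment In→R3→Eg: bottleneck 14, flow now 23.
Augment In→Core→Eg: bottleneck 6, flow now 29.
Augment In→F→Eg: bottleneck 3, flow now 32.
Augment In→E→R3→Eg: bottleneck 2, flow now 34.
Augment In→E→R3→Core→Eg: bottleneck 1, flow now 35.
No augmenting path remains; maximum flow = 35.
By max-flow min-cut, the minimum cut capacity equals the max flow.
In the residual graph, reachable from In: {In, E, F}.
Min-cut edges: In→R3 (14), In→Core (6), E→R3 (3), E→Eg (9), F→Eg (3); capacity 14 + 6 + 3 + 9 + 3 = 35.

35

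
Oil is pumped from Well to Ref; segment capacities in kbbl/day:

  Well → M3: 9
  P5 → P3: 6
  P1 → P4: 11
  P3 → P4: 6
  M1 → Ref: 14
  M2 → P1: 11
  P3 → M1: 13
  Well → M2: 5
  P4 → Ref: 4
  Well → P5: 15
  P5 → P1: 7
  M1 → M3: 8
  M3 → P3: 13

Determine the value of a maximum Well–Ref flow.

Augment Well→P5→P3→P4→Ref: bottleneck 4, flow now 4.
Augment Well→P5→P3→M1→Ref: bottleneck 2, flow now 6.
Augment Well→M3→P3→M1→Ref: bottleneck 9, flow now 15.
Augment Well→P5→P1→P4→P3→M1→Ref: bottleneck 2, flow now 17. (uses reverse residual edge)
No augmenting path remains; maximum flow = 17.
In the residual graph, reachable from Well: {Well, P5, M2, M3, P3, P1, P4}.
Min-cut edges: P3→M1 (13), P4→Ref (4); capacity 13 + 4 = 17.
This cut is saturated, so no flow can exceed 17.

17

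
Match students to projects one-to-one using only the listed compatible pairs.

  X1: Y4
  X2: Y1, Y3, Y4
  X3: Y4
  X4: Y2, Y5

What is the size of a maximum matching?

Unit-capacity flow: source→left, listed edges, right→sink; max matching = max flow.
Augmenting path X1→Y4 (+1); matched 1.
Augmenting path X2→Y1 (+1); matched 2.
Augmenting path X4→Y2 (+1); matched 3.
No augmenting path remains; maximum matching = 3.
König certificate: {X2, X4, Y4} is a vertex cover of size 3 (every listed pair touches it), so no matching can be larger.

3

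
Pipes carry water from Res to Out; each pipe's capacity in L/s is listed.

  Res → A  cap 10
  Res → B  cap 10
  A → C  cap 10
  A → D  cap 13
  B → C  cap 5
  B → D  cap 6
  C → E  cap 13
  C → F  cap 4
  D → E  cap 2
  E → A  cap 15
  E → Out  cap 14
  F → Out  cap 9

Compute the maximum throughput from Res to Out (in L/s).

Augment Res→A→C→E→Out: bottleneck 10, flow now 10.
Augment Res→B→C→E→Out: bottleneck 3, flow now 13.
Augment Res→B→C→F→Out: bottleneck 2, flow now 15.
Augment Res→B→D→E→Out: bottleneck 1, flow now 16.
Augment Res→B→D→E→C→F→Out: bottleneck 1, flow now 17. (uses reverse residual edge)
No augmenting path remains; maximum flow = 17.
In the residual graph, reachable from Res: {Res, B, D}.
Min-cut edges: Res→A (10), B→C (5), D→E (2); capacity 10 + 5 + 2 = 17.
This cut is saturated, so no flow can exceed 17.

17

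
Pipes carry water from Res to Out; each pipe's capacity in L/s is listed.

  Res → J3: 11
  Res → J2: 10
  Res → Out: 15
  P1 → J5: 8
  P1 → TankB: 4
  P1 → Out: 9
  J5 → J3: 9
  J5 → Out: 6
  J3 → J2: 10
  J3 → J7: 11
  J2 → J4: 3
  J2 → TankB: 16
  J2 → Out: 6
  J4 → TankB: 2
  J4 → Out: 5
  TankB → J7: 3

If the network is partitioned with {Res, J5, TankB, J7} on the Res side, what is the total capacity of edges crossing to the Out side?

51

Edges leaving {Res, J5, TankB, J7}: Res→J3 (11), Res→J2 (10), Res→Out (15), J5→J3 (9), J5→Out (6).
Cut capacity = 11 + 10 + 15 + 9 + 6 = 51.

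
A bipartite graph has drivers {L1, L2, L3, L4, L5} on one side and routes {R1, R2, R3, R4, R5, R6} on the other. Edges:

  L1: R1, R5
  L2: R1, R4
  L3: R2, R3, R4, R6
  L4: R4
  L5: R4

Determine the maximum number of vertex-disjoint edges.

4

Unit-capacity flow: source→left, listed edges, right→sink; max matching = max flow.
Augmenting path L1→R1 (+1); matched 1.
Augmenting path L2→R4 (+1); matched 2.
Augmenting path L3→R2 (+1); matched 3.
Augmenting path L4→R4→L2→R1→L1→R5 (+1); matched 4.
No augmenting path remains; maximum matching = 4.
König certificate: {L1, L2, L3, R4} is a vertex cover of size 4 (every listed pair touches it), so no matching can be larger.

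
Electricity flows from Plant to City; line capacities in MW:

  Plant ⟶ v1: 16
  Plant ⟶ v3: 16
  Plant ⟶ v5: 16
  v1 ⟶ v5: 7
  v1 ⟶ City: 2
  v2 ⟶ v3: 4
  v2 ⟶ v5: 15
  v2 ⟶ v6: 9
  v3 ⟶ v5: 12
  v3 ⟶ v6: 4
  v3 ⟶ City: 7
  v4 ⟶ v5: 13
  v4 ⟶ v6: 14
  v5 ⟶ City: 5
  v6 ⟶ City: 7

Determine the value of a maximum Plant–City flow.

Augment Plant→v1→City: bottleneck 2, flow now 2.
Augment Plant→v3→City: bottleneck 7, flow now 9.
Augment Plant→v5→City: bottleneck 5, flow now 14.
Augment Plant→v3→v6→City: bottleneck 4, flow now 18.
No augmenting path remains; maximum flow = 18.
In the residual graph, reachable from Plant: {Plant, v1, v3, v5}.
Min-cut edges: v1→City (2), v3→v6 (4), v3→City (7), v5→City (5); capacity 2 + 4 + 7 + 5 = 18.
This cut is saturated, so no flow can exceed 18.

18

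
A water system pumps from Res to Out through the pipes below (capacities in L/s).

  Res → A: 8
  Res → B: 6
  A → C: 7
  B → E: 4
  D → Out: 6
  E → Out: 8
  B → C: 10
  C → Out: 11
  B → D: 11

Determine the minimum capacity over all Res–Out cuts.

Augment Res→A→C→Out: bottleneck 7, flow now 7.
Augment Res→B→C→Out: bottleneck 4, flow now 11.
Augment Res→B→D→Out: bottleneck 2, flow now 13.
No augmenting path remains; maximum flow = 13.
By max-flow min-cut, the minimum cut capacity equals the max flow.
In the residual graph, reachable from Res: {Res, A}.
Min-cut edges: Res→B (6), A→C (7); capacity 6 + 7 = 13.

13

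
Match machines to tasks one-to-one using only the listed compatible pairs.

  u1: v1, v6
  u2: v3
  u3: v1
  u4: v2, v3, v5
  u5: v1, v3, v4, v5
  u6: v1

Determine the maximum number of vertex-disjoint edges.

Unit-capacity flow: source→left, listed edges, right→sink; max matching = max flow.
Augmenting path u1→v1 (+1); matched 1.
Augmenting path u2→v3 (+1); matched 2.
Augmenting path u4→v2 (+1); matched 3.
Augmenting path u5→v4 (+1); matched 4.
Augmenting path u3→v1→u1→v6 (+1); matched 5.
No augmenting path remains; maximum matching = 5.
König certificate: {u1, u2, u4, u5, v1} is a vertex cover of size 5 (every listed pair touches it), so no matching can be larger.

5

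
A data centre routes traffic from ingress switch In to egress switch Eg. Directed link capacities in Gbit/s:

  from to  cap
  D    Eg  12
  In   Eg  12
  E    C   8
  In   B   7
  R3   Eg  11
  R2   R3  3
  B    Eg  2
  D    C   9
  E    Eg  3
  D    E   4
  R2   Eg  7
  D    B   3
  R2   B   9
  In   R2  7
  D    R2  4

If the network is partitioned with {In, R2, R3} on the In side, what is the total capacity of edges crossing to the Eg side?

Edges leaving {In, R2, R3}: In→B (7), In→Eg (12), R2→B (9), R2→Eg (7), R3→Eg (11).
Cut capacity = 7 + 12 + 9 + 7 + 11 = 46.

46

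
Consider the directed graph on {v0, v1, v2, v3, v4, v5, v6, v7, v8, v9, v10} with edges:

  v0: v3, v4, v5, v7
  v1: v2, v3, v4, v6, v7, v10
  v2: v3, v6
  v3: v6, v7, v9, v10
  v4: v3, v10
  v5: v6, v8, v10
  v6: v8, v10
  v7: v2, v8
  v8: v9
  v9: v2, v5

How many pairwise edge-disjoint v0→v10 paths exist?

Assign every edge capacity 1; by Menger, the answer equals the max flow.
Path v0→v3→v10 (+1); total 1.
Path v0→v4→v10 (+1); total 2.
Path v0→v5→v10 (+1); total 3.
Path v0→v7→v2→v6→v10 (+1); total 4.
No residual v0→v10 path; max flow = 4.
Certifying cut of size 4: {v0→v3, v0→v4, v0→v5, v0→v7}.

4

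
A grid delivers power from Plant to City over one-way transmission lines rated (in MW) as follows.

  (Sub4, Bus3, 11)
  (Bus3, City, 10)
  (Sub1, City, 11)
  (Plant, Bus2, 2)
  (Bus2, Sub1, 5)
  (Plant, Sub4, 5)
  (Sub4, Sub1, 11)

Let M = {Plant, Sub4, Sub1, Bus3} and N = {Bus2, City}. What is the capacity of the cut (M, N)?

23

Edges leaving {Plant, Sub4, Sub1, Bus3}: Plant→Bus2 (2), Sub1→City (11), Bus3→City (10).
Cut capacity = 2 + 11 + 10 = 23.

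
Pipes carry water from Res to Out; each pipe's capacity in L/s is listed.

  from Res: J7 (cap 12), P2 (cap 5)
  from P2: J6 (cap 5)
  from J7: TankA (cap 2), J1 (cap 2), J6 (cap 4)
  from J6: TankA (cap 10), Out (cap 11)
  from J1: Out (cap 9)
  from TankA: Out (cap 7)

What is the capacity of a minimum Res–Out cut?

13

Augment Res→P2→J6→Out: bottleneck 5, flow now 5.
Augment Res→J7→J6→Out: bottleneck 4, flow now 9.
Augment Res→J7→J1→Out: bottleneck 2, flow now 11.
Augment Res→J7→TankA→Out: bottleneck 2, flow now 13.
No augmenting path remains; maximum flow = 13.
By max-flow min-cut, the minimum cut capacity equals the max flow.
In the residual graph, reachable from Res: {Res, J7}.
Min-cut edges: Res→P2 (5), J7→J6 (4), J7→J1 (2), J7→TankA (2); capacity 5 + 4 + 2 + 2 = 13.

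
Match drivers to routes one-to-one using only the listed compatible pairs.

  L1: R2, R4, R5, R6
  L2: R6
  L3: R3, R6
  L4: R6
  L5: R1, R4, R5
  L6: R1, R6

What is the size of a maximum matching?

Unit-capacity flow: source→left, listed edges, right→sink; max matching = max flow.
Augmenting path L1→R2 (+1); matched 1.
Augmenting path L2→R6 (+1); matched 2.
Augmenting path L3→R3 (+1); matched 3.
Augmenting path L5→R1 (+1); matched 4.
Augmenting path L6→R1→L5→R4 (+1); matched 5.
No augmenting path remains; maximum matching = 5.
König certificate: {L1, L3, L5, L6, R6} is a vertex cover of size 5 (every listed pair touches it), so no matching can be larger.

5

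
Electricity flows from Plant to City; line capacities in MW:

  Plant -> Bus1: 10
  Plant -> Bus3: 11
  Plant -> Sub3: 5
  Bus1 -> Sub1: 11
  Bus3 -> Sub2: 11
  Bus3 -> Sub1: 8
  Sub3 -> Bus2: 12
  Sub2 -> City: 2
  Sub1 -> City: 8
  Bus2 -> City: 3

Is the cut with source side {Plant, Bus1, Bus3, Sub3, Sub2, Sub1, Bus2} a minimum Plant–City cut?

Given cut capacity: 2 + 8 + 3 = 13.
Augment Plant→Bus1→Sub1→City: bottleneck 8, flow now 8.
Augment Plant→Bus3→Sub2→City: bottleneck 2, flow now 10.
Augment Plant→Sub3→Bus2→City: bottleneck 3, flow now 13.
No augmenting path remains; maximum flow = 13.
Cut capacity 13 equals the max flow, so it is a minimum cut.

Yes — it is a minimum cut (capacity 13).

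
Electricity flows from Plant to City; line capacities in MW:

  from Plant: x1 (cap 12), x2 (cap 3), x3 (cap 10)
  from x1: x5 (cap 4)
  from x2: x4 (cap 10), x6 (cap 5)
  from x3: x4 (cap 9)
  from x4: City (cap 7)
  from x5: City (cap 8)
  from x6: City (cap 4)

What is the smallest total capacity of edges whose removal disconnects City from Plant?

Augment Plant→x1→x5→City: bottleneck 4, flow now 4.
Augment Plant→x2→x4→City: bottleneck 3, flow now 7.
Augment Plant→x3→x4→City: bottleneck 4, flow now 11.
Augment Plant→x3→x4→x2→x6→City: bottleneck 3, flow now 14. (uses reverse residual edge)
No augmenting path remains; maximum flow = 14.
By max-flow min-cut, the minimum cut capacity equals the max flow.
In the residual graph, reachable from Plant: {Plant, x1, x3, x4}.
Min-cut edges: Plant→x2 (3), x1→x5 (4), x4→City (7); capacity 3 + 4 + 7 = 14.

14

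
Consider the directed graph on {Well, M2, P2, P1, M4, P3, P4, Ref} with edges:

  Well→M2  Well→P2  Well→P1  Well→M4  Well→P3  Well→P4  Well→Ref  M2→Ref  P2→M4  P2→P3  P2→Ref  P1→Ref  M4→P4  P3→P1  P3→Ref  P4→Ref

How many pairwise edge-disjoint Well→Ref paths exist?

Assign every edge capacity 1; by Menger, the answer equals the max flow.
Path Well→Ref (+1); total 1.
Path Well→M2→Ref (+1); total 2.
Path Well→P2→Ref (+1); total 3.
Path Well→P1→Ref (+1); total 4.
Path Well→P3→Ref (+1); total 5.
Path Well→P4→Ref (+1); total 6.
No residual Well→Ref path; max flow = 6.
Certifying cut of size 6: {P4→Ref, Well→M2, Well→P1, Well→P2, Well→P3, Well→Ref}.

6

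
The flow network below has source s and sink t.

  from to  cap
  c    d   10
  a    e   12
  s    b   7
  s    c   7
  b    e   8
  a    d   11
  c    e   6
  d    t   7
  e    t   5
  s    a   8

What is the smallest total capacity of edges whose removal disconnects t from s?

Augment s→a→d→t: bottleneck 7, flow now 7.
Augment s→a→e→t: bottleneck 1, flow now 8.
Augment s→b→e→t: bottleneck 4, flow now 12.
No augmenting path remains; maximum flow = 12.
By max-flow min-cut, the minimum cut capacity equals the max flow.
In the residual graph, reachable from s: {s, a, b, c, d, e}.
Min-cut edges: d→t (7), e→t (5); capacity 7 + 5 = 12.

12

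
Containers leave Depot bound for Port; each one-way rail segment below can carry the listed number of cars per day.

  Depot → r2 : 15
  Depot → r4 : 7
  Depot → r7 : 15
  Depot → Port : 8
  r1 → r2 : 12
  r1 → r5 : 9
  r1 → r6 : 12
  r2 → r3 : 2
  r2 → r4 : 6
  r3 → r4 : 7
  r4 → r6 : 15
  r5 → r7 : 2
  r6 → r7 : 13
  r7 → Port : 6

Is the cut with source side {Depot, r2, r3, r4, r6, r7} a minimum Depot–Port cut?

Given cut capacity: 8 + 6 = 14.
Augment Depot→Port: bottleneck 8, flow now 8.
Augment Depot→r7→Port: bottleneck 6, flow now 14.
No augmenting path remains; maximum flow = 14.
Cut capacity 14 equals the max flow, so it is a minimum cut.

Yes — it is a minimum cut (capacity 14).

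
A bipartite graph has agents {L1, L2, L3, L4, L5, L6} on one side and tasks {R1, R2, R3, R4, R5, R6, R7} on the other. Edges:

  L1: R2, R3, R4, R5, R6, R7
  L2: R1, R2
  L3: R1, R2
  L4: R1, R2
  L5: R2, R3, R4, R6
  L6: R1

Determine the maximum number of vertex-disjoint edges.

4

Unit-capacity flow: source→left, listed edges, right→sink; max matching = max flow.
Augmenting path L1→R2 (+1); matched 1.
Augmenting path L2→R1 (+1); matched 2.
Augmenting path L5→R3 (+1); matched 3.
Augmenting path L3→R2→L1→R4 (+1); matched 4.
No augmenting path remains; maximum matching = 4.
König certificate: {L1, L5, R1, R2} is a vertex cover of size 4 (every listed pair touches it), so no matching can be larger.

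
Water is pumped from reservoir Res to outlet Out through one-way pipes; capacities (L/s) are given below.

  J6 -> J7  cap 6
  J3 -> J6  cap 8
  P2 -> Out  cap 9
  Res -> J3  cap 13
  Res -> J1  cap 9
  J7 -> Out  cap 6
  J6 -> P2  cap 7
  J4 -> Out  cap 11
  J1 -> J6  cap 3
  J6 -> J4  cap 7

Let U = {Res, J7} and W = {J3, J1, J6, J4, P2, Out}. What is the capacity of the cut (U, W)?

28

Edges leaving {Res, J7}: Res→J3 (13), Res→J1 (9), J7→Out (6).
Cut capacity = 13 + 9 + 6 = 28.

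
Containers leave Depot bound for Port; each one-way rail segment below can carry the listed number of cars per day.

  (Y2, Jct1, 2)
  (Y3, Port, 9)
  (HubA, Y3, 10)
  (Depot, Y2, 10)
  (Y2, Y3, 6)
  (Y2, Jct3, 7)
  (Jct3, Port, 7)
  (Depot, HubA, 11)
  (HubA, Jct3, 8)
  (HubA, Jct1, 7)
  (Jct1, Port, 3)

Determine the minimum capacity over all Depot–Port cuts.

19

Augment Depot→HubA→Y3→Port: bottleneck 9, flow now 9.
Augment Depot→HubA→Jct3→Port: bottleneck 2, flow now 11.
Augment Depot→Y2→Jct3→Port: bottleneck 5, flow now 16.
Augment Depot→Y2→Jct1→Port: bottleneck 2, flow now 18.
Augment Depot→Y2→Y3→HubA→Jct1→Port: bottleneck 1, flow now 19. (uses reverse residual edge)
No augmenting path remains; maximum flow = 19.
By max-flow min-cut, the minimum cut capacity equals the max flow.
In the residual graph, reachable from Depot: {Depot, HubA, Y2, Y3, Jct3, Jct1}.
Min-cut edges: Y3→Port (9), Jct3→Port (7), Jct1→Port (3); capacity 9 + 7 + 3 = 19.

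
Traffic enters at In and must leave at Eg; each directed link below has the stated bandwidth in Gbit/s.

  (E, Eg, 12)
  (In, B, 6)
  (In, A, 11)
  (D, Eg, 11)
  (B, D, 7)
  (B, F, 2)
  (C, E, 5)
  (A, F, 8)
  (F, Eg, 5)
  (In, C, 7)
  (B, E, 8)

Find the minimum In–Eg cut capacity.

Augment In→A→F→Eg: bottleneck 5, flow now 5.
Augment In→B→D→Eg: bottleneck 6, flow now 11.
Augment In→C→E→Eg: bottleneck 5, flow now 16.
No augmenting path remains; maximum flow = 16.
By max-flow min-cut, the minimum cut capacity equals the max flow.
In the residual graph, reachable from In: {In, A, C, F}.
Min-cut edges: In→B (6), C→E (5), F→Eg (5); capacity 6 + 5 + 5 = 16.

16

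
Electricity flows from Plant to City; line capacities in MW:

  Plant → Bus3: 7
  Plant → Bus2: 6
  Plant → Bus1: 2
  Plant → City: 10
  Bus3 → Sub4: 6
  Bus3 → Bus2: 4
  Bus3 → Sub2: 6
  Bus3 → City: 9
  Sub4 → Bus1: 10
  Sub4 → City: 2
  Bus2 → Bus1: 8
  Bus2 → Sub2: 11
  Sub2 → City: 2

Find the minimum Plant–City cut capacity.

19

Augment Plant→City: bottleneck 10, flow now 10.
Augment Plant→Bus3→City: bottleneck 7, flow now 17.
Augment Plant→Bus2→Sub2→City: bottleneck 2, flow now 19.
No augmenting path remains; maximum flow = 19.
By max-flow min-cut, the minimum cut capacity equals the max flow.
In the residual graph, reachable from Plant: {Plant, Bus2, Bus1, Sub2}.
Min-cut edges: Plant→Bus3 (7), Plant→City (10), Sub2→City (2); capacity 7 + 10 + 2 = 19.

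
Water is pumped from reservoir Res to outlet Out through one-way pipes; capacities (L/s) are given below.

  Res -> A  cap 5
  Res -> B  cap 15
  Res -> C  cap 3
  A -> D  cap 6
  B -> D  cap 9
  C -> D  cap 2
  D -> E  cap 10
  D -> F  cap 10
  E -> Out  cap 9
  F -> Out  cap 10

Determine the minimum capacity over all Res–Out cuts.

16

Augment Res→A→D→E→Out: bottleneck 5, flow now 5.
Augment Res→B→D→E→Out: bottleneck 4, flow now 9.
Augment Res→B→D→F→Out: bottleneck 5, flow now 14.
Augment Res→C→D→F→Out: bottleneck 2, flow now 16.
No augmenting path remains; maximum flow = 16.
By max-flow min-cut, the minimum cut capacity equals the max flow.
In the residual graph, reachable from Res: {Res, B, C}.
Min-cut edges: Res→A (5), B→D (9), C→D (2); capacity 5 + 9 + 2 = 16.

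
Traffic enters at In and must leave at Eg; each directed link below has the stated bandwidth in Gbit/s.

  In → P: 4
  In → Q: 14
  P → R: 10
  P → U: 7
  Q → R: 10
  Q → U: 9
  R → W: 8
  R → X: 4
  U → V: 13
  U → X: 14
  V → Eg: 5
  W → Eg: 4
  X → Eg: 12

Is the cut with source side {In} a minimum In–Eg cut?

Yes — it is a minimum cut (capacity 18).

Given cut capacity: 4 + 14 = 18.
Augment In→P→R→W→Eg: bottleneck 4, flow now 4.
Augment In→Q→R→X→Eg: bottleneck 4, flow now 8.
Augment In→Q→U→V→Eg: bottleneck 5, flow now 13.
Augment In→Q→U→X→Eg: bottleneck 4, flow now 17.
Augment In→Q→R→P→U→X→Eg: bottleneck 1, flow now 18. (uses reverse residual edge)
No augmenting path remains; maximum flow = 18.
Cut capacity 18 equals the max flow, so it is a minimum cut.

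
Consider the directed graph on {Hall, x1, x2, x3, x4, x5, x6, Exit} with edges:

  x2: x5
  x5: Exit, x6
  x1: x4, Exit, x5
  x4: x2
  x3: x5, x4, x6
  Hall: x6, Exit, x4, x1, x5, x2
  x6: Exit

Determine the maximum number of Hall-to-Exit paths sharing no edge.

4

Assign every edge capacity 1; by Menger, the answer equals the max flow.
Path Hall→Exit (+1); total 1.
Path Hall→x1→Exit (+1); total 2.
Path Hall→x5→Exit (+1); total 3.
Path Hall→x6→Exit (+1); total 4.
No residual Hall→Exit path; max flow = 4.
Certifying cut of size 4: {Hall→Exit, Hall→x1, x5→Exit, x6→Exit}.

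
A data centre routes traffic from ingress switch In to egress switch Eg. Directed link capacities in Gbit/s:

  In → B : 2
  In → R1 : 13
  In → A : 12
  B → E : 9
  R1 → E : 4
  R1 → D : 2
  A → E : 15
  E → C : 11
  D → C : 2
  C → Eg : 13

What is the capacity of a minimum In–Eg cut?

Augment In→B→E→C→Eg: bottleneck 2, flow now 2.
Augment In→R1→E→C→Eg: bottleneck 4, flow now 6.
Augment In→R1→D→C→Eg: bottleneck 2, flow now 8.
Augment In→A→E→C→Eg: bottleneck 5, flow now 13.
No augmenting path remains; maximum flow = 13.
By max-flow min-cut, the minimum cut capacity equals the max flow.
In the residual graph, reachable from In: {In, B, R1, A, E}.
Min-cut edges: R1→D (2), E→C (11); capacity 2 + 11 = 13.

13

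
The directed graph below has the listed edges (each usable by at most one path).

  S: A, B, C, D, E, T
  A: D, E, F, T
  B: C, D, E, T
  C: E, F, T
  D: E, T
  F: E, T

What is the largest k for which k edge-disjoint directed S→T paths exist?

5

Assign every edge capacity 1; by Menger, the answer equals the max flow.
Path S→T (+1); total 1.
Path S→A→T (+1); total 2.
Path S→B→T (+1); total 3.
Path S→C→T (+1); total 4.
Path S→D→T (+1); total 5.
No residual S→T path; max flow = 5.
Certifying cut of size 5: {S→A, S→B, S→C, S→D, S→T}.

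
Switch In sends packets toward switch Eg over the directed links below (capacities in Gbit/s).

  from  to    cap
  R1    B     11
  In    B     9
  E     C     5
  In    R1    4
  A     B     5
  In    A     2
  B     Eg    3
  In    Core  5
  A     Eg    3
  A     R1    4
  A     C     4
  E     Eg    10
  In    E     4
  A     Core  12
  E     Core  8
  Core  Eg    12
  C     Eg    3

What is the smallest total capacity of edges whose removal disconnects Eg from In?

Augment In→E→Eg: bottleneck 4, flow now 4.
Augment In→A→Eg: bottleneck 2, flow now 6.
Augment In→Core→Eg: bottleneck 5, flow now 11.
Augment In→B→Eg: bottleneck 3, flow now 14.
No augmenting path remains; maximum flow = 14.
By max-flow min-cut, the minimum cut capacity equals the max flow.
In the residual graph, reachable from In: {In, R1, B}.
Min-cut edges: In→E (4), In→A (2), In→Core (5), B→Eg (3); capacity 4 + 2 + 5 + 3 = 14.

14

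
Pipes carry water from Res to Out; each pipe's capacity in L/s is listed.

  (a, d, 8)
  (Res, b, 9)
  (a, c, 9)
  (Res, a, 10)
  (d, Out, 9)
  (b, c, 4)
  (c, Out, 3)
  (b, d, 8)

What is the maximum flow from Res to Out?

12

Augment Res→a→c→Out: bottleneck 3, flow now 3.
Augment Res→a→d→Out: bottleneck 7, flow now 10.
Augment Res→b→d→Out: bottleneck 2, flow now 12.
No augmenting path remains; maximum flow = 12.
In the residual graph, reachable from Res: {Res, a, b, c, d}.
Min-cut edges: c→Out (3), d→Out (9); capacity 3 + 9 = 12.
This cut is saturated, so no flow can exceed 12.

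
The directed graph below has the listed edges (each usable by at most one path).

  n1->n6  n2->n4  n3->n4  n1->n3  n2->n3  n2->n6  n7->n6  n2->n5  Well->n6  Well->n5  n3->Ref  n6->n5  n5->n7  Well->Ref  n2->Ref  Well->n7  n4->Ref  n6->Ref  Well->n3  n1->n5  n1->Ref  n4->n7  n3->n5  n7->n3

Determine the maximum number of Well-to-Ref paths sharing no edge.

4

Assign every edge capacity 1; by Menger, the answer equals the max flow.
Path Well→Ref (+1); total 1.
Path Well→n3→Ref (+1); total 2.
Path Well→n6→Ref (+1); total 3.
Path Well→n7→n3→n4→Ref (+1); total 4.
No residual Well→Ref path; max flow = 4.
Certifying cut of size 4: {Well→Ref, Well→n3, n6→Ref, n7→n3}.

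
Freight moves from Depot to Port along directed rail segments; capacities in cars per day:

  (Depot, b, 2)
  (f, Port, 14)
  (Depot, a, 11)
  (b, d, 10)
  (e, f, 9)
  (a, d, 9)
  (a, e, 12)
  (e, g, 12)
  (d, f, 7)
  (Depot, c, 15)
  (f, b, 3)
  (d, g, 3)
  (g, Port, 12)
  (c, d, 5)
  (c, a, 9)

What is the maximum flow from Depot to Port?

Augment Depot→a→d→f→Port: bottleneck 7, flow now 7.
Augment Depot→a→d→g→Port: bottleneck 2, flow now 9.
Augment Depot→a→e→f→Port: bottleneck 2, flow now 11.
Augment Depot→b→d→g→Port: bottleneck 1, flow now 12.
Augment Depot→c→a→e→f→Port: bottleneck 5, flow now 17.
Augment Depot→c→a→e→g→Port: bottleneck 4, flow now 21.
Augment Depot→b→d→a→e→g→Port: bottleneck 1, flow now 22. (uses reverse residual edge)
No augmenting path remains; maximum flow = 22.
In the residual graph, reachable from Depot: {Depot, a, b, c, d}.
Min-cut edges: a→e (12), d→f (7), d→g (3); capacity 12 + 7 + 3 = 22.
This cut is saturated, so no flow can exceed 22.

22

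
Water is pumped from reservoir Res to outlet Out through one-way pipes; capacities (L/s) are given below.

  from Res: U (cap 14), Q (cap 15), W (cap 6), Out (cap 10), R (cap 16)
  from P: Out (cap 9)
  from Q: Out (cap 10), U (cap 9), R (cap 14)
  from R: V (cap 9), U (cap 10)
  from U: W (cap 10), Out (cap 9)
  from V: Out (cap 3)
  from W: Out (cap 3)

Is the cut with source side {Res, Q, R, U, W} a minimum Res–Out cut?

No — its capacity is 41, but the minimum cut has capacity 35.

Given cut capacity: 10 + 10 + 9 + 9 + 3 = 41.
Augment Res→Out: bottleneck 10, flow now 10.
Augment Res→Q→Out: bottleneck 10, flow now 20.
Augment Res→U→Out: bottleneck 9, flow now 29.
Augment Res→W→Out: bottleneck 3, flow now 32.
Augment Res→R→V→Out: bottleneck 3, flow now 35.
No augmenting path remains; maximum flow = 35.
In the residual graph, reachable from Res: {Res, Q, R, U, V, W}.
Min-cut edges: Res→Out (10), Q→Out (10), U→Out (9), V→Out (3), W→Out (3); capacity 10 + 10 + 9 + 3 + 3 = 35.
Cut capacity 41 exceeds the max flow 35, so it is not minimum.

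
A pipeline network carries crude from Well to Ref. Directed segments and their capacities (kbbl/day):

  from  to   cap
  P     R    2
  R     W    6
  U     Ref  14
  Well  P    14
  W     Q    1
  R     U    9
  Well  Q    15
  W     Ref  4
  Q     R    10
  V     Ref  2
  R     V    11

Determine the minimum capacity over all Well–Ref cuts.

Augment Well→P→R→U→Ref: bottleneck 2, flow now 2.
Augment Well→Q→R→U→Ref: bottleneck 7, flow now 9.
Augment Well→Q→R→V→Ref: bottleneck 2, flow now 11.
Augment Well→Q→R→W→Ref: bottleneck 1, flow now 12.
No augmenting path remains; maximum flow = 12.
By max-flow min-cut, the minimum cut capacity equals the max flow.
In the residual graph, reachable from Well: {Well, P, Q}.
Min-cut edges: P→R (2), Q→R (10); capacity 2 + 10 = 12.

12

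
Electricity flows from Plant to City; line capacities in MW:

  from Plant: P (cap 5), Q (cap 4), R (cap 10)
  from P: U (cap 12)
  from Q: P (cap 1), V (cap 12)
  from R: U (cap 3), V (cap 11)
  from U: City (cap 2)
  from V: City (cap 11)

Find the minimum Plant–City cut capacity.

Augment Plant→P→U→City: bottleneck 2, flow now 2.
Augment Plant→Q→V→City: bottleneck 4, flow now 6.
Augment Plant→R→V→City: bottleneck 7, flow now 13.
No augmenting path remains; maximum flow = 13.
By max-flow min-cut, the minimum cut capacity equals the max flow.
In the residual graph, reachable from Plant: {Plant, P, Q, R, U, V}.
Min-cut edges: U→City (2), V→City (11); capacity 2 + 11 = 13.

13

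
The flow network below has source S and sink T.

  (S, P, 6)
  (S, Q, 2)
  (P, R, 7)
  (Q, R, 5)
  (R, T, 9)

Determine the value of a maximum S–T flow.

Augment S→P→R→T: bottleneck 6, flow now 6.
Augment S→Q→R→T: bottleneck 2, flow now 8.
No augmenting path remains; maximum flow = 8.
In the residual graph, reachable from S: {S}.
Min-cut edges: S→P (6), S→Q (2); capacity 6 + 2 = 8.
This cut is saturated, so no flow can exceed 8.

8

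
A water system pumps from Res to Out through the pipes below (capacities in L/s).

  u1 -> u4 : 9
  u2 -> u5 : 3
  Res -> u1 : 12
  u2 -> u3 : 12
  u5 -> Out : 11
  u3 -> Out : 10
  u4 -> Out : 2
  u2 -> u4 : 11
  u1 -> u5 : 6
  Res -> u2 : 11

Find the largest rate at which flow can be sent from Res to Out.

19

Augment Res→u1→u4→Out: bottleneck 2, flow now 2.
Augment Res→u1→u5→Out: bottleneck 6, flow now 8.
Augment Res→u2→u3→Out: bottleneck 10, flow now 18.
Augment Res→u2→u5→Out: bottleneck 1, flow now 19.
No augmenting path remains; maximum flow = 19.
In the residual graph, reachable from Res: {Res, u1, u4}.
Min-cut edges: Res→u2 (11), u1→u5 (6), u4→Out (2); capacity 11 + 6 + 2 = 19.
This cut is saturated, so no flow can exceed 19.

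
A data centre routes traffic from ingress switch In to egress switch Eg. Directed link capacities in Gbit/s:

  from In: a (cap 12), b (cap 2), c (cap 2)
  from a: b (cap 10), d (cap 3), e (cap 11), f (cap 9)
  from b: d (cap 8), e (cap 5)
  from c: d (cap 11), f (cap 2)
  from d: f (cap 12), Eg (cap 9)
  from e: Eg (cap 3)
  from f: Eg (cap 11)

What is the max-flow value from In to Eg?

16

Augment In→a→d→Eg: bottleneck 3, flow now 3.
Augment In→a→e→Eg: bottleneck 3, flow now 6.
Augment In→a→f→Eg: bottleneck 6, flow now 12.
Augment In→b→d→Eg: bottleneck 2, flow now 14.
Augment In→c→d→Eg: bottleneck 2, flow now 16.
No augmenting path remains; maximum flow = 16.
In the residual graph, reachable from In: {In}.
Min-cut edges: In→a (12), In→b (2), In→c (2); capacity 12 + 2 + 2 = 16.
This cut is saturated, so no flow can exceed 16.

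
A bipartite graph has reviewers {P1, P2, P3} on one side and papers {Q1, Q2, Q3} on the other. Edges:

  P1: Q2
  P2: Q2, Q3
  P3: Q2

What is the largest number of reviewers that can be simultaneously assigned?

Unit-capacity flow: source→left, listed edges, right→sink; max matching = max flow.
Augmenting path P1→Q2 (+1); matched 1.
Augmenting path P2→Q3 (+1); matched 2.
No augmenting path remains; maximum matching = 2.
König certificate: {P2, Q2} is a vertex cover of size 2 (every listed pair touches it), so no matching can be larger.

2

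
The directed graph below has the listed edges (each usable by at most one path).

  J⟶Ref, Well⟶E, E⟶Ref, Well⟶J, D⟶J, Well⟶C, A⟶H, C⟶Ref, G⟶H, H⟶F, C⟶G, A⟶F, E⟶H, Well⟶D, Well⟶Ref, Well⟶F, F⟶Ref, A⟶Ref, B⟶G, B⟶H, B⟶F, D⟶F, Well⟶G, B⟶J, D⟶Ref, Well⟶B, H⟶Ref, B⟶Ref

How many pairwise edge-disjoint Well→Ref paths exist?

Assign every edge capacity 1; by Menger, the answer equals the max flow.
Path Well→Ref (+1); total 1.
Path Well→B→Ref (+1); total 2.
Path Well→C→Ref (+1); total 3.
Path Well→D→Ref (+1); total 4.
Path Well→E→Ref (+1); total 5.
Path Well→F→Ref (+1); total 6.
Path Well→J→Ref (+1); total 7.
Path Well→G→H→Ref (+1); total 8.
No residual Well→Ref path; max flow = 8.
Certifying cut of size 8: {Well→B, Well→C, Well→D, Well→E, Well→F, Well→G, Well→J, Well→Ref}.

8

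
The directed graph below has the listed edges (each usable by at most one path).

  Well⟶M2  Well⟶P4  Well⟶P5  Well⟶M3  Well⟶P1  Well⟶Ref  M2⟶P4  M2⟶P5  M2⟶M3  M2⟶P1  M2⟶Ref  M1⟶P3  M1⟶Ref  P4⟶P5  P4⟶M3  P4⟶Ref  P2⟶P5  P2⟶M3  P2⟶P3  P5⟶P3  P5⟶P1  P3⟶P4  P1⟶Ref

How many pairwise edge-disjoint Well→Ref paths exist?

Assign every edge capacity 1; by Menger, the answer equals the max flow.
Path Well→Ref (+1); total 1.
Path Well→M2→Ref (+1); total 2.
Path Well→P4→Ref (+1); total 3.
Path Well→P1→Ref (+1); total 4.
No residual Well→Ref path; max flow = 4.
Certifying cut of size 4: {P1→Ref, P4→Ref, Well→M2, Well→Ref}.

4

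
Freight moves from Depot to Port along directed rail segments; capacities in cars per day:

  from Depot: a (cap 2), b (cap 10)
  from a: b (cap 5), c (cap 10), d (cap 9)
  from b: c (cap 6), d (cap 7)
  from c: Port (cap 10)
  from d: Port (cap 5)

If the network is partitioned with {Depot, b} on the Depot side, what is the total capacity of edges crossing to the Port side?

15

Edges leaving {Depot, b}: Depot→a (2), b→c (6), b→d (7).
Cut capacity = 2 + 6 + 7 = 15.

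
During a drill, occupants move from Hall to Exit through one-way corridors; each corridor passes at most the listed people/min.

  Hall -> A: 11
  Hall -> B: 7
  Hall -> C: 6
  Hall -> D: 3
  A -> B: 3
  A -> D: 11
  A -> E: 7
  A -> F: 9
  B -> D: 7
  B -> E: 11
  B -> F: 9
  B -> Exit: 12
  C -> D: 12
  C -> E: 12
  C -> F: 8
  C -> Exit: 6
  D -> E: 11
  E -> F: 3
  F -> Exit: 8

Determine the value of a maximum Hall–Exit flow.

Augment Hall→B→Exit: bottleneck 7, flow now 7.
Augment Hall→C→Exit: bottleneck 6, flow now 13.
Augment Hall→A→B→Exit: bottleneck 3, flow now 16.
Augment Hall→A→F→Exit: bottleneck 8, flow now 24.
No augmenting path remains; maximum flow = 24.
In the residual graph, reachable from Hall: {Hall, A, D, E, F}.
Min-cut edges: Hall→B (7), Hall→C (6), A→B (3), F→Exit (8); capacity 7 + 6 + 3 + 8 = 24.
This cut is saturated, so no flow can exceed 24.

24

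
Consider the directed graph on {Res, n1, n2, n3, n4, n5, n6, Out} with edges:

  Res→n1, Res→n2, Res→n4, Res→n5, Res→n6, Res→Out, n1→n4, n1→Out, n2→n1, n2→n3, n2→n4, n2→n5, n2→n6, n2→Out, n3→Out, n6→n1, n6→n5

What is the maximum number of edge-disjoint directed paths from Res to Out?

3

Assign every edge capacity 1; by Menger, the answer equals the max flow.
Path Res→Out (+1); total 1.
Path Res→n1→Out (+1); total 2.
Path Res→n2→Out (+1); total 3.
No residual Res→Out path; max flow = 3.
Certifying cut of size 3: {Res→Out, Res→n2, n1→Out}.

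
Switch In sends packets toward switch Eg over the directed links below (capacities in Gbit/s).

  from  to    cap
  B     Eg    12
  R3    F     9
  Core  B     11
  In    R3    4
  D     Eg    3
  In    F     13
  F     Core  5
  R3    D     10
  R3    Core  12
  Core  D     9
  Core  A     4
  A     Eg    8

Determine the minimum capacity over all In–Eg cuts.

Augment In→R3→D→Eg: bottleneck 3, flow now 3.
Augment In→F→Core→A→Eg: bottleneck 4, flow now 7.
Augment In→F→Core→B→Eg: bottleneck 1, flow now 8.
Augment In→R3→Core→B→Eg: bottleneck 1, flow now 9.
No augmenting path remains; maximum flow = 9.
By max-flow min-cut, the minimum cut capacity equals the max flow.
In the residual graph, reachable from In: {In, F}.
Min-cut edges: In→R3 (4), F→Core (5); capacity 4 + 5 = 9.

9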